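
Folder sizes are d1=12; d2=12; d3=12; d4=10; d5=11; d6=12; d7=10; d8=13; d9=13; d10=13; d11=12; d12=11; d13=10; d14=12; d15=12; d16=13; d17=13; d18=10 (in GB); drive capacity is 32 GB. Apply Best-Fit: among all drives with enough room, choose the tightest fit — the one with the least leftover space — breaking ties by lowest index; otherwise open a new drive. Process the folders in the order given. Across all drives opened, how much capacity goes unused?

45

drive 1: place d1 (12 GB), 20 GB left
drive 1: place d2 (12 GB), 8 GB left
drive 2: place d3 (12 GB), 20 GB left
drive 2: place d4 (10 GB), 10 GB left
drive 3: place d5 (11 GB), 21 GB left
drive 3: place d6 (12 GB), 9 GB left
drive 2: place d7 (10 GB), 0 GB left
drive 4: place d8 (13 GB), 19 GB left
drive 4: place d9 (13 GB), 6 GB left
drive 5: place d10 (13 GB), 19 GB left
drive 5: place d11 (12 GB), 7 GB left
drive 6: place d12 (11 GB), 21 GB left
drive 6: place d13 (10 GB), 11 GB left
drive 7: place d14 (12 GB), 20 GB left
drive 7: place d15 (12 GB), 8 GB left
drive 8: place d16 (13 GB), 19 GB left
drive 8: place d17 (13 GB), 6 GB left
drive 6: place d18 (10 GB), 1 GB left
8 drives × 32 GB = 256 GB; used 211 GB; unused 45 GB.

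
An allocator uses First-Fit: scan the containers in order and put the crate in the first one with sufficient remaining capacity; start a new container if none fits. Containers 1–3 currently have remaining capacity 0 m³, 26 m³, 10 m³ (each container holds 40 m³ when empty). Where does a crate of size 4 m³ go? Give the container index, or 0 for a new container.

Containers with room: container 2 (26 m³), container 3 (10 m³).
The first with room is container 2.

2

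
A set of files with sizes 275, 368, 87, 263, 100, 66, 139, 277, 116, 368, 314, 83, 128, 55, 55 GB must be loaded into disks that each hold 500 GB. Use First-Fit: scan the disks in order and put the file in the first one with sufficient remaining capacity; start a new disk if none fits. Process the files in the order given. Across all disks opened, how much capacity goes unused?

306

Put 275 GB in disk 1; 225 GB remain.
Put 368 GB in disk 2; 132 GB remain.
Put 87 GB in disk 1; 138 GB remain.
Put 263 GB in disk 3; 237 GB remain.
Put 100 GB in disk 1; 38 GB remain.
Put 66 GB in disk 2; 66 GB remain.
Put 139 GB in disk 3; 98 GB remain.
Put 277 GB in disk 4; 223 GB remain.
Put 116 GB in disk 4; 107 GB remain.
Put 368 GB in disk 5; 132 GB remain.
Put 314 GB in disk 6; 186 GB remain.
Put 83 GB in disk 3; 15 GB remain.
Put 128 GB in disk 5; 4 GB remain.
Put 55 GB in disk 2; 11 GB remain.
Put 55 GB in disk 4; 52 GB remain.
6 disks × 500 GB = 3000 GB; used 2694 GB; unused 306 GB.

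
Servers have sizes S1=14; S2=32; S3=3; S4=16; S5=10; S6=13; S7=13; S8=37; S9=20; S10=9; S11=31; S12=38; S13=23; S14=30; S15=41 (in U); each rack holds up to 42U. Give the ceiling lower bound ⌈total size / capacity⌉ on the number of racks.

8 racks

Total size = 14 + 32 + 3 + 16 + 10 + 13 + 13 + 37 + 20 + 9 + 31 + 38 + 23 + 30 + 41 = 330U.
⌈330 / 42⌉ = 8.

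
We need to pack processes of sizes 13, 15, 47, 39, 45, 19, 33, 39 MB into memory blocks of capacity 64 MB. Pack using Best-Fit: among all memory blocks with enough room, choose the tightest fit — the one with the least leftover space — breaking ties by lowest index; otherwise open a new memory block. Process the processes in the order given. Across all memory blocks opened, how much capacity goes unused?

memory block 1: place 13 MB, 51 MB left
memory block 1: place 15 MB, 36 MB left
memory block 2: place 47 MB, 17 MB left
memory block 3: place 39 MB, 25 MB left
memory block 4: place 45 MB, 19 MB left
memory block 4: place 19 MB, 0 MB left
memory block 1: place 33 MB, 3 MB left
memory block 5: place 39 MB, 25 MB left
5 memory blocks × 64 MB = 320 MB; used 250 MB; unused 70 MB.

70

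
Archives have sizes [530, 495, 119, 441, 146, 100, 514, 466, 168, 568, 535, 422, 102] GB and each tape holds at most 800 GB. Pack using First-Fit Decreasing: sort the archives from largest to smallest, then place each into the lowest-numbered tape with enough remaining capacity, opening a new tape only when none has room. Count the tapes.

8 tapes

Sorted descending: 568, 535, 530, 514, 495, 466, 441, 422, 168, 146, 119, 102, 100.
568 GB → tape 1 (remaining 232 GB)
535 GB → tape 2 (remaining 265 GB)
530 GB → tape 3 (remaining 270 GB)
514 GB → tape 4 (remaining 286 GB)
495 GB → tape 5 (remaining 305 GB)
466 GB → tape 6 (remaining 334 GB)
441 GB → tape 7 (remaining 359 GB)
422 GB → tape 8 (remaining 378 GB)
168 GB → tape 1 (remaining 64 GB)
146 GB → tape 2 (remaining 119 GB)
119 GB → tape 2 (remaining 0 GB)
102 GB → tape 3 (remaining 168 GB)
100 GB → tape 3 (remaining 68 GB)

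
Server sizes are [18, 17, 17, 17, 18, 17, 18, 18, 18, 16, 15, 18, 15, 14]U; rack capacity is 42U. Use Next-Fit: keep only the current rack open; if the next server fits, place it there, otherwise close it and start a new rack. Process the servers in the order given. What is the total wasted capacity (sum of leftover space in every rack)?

rack 1: place 18U, 24U left
rack 1: place 17U, 7U left
rack 2: place 17U, 25U left
rack 2: place 17U, 8U left
rack 3: place 18U, 24U left
rack 3: place 17U, 7U left
rack 4: place 18U, 24U left
rack 4: place 18U, 6U left
rack 5: place 18U, 24U left
rack 5: place 16U, 8U left
rack 6: place 15U, 27U left
rack 6: place 18U, 9U left
rack 7: place 15U, 27U left
rack 7: place 14U, 13U left
7 racks × 42U = 294U; used 236U; unused 58U.

58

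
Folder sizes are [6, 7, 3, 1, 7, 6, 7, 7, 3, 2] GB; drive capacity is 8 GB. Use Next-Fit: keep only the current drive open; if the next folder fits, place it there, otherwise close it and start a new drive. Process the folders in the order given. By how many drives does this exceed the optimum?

Next-Fit: [6] [7] [3,1] [7] [6] [7] [7] [3,2] → 8 drives.
Total size 49 GB; any packing needs at least ⌈49/8⌉ = 7 drives.
An optimal packing achieves that bound: [7,1] [7] [7] [7] [6,2] [6] [3,3] → 7 drives.
Excess: 8 − 7 = 1.

1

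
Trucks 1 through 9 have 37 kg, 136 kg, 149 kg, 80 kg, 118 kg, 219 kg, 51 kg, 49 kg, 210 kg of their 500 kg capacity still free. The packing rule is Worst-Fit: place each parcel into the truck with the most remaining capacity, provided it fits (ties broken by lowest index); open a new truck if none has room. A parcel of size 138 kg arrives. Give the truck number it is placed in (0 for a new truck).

6

Trucks with room: truck 3 (149 kg), truck 6 (219 kg), truck 9 (210 kg).
Most room is truck 6 with 219 kg free.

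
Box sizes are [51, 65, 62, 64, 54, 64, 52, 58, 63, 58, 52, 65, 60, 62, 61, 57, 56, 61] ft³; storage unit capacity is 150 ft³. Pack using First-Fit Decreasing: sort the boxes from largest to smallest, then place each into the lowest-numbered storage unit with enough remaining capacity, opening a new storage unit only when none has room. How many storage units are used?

9 storage units

Sorted descending: 65, 65, 64, 64, 63, 62, 62, 61, 61, 60, 58, 58, 57, 56, 54, 52, 52, 51.
Put 65 ft³ in storage unit 1; 85 ft³ remain.
Put 65 ft³ in storage unit 1; 20 ft³ remain.
Put 64 ft³ in storage unit 2; 86 ft³ remain.
Put 64 ft³ in storage unit 2; 22 ft³ remain.
Put 63 ft³ in storage unit 3; 87 ft³ remain.
Put 62 ft³ in storage unit 3; 25 ft³ remain.
Put 62 ft³ in storage unit 4; 88 ft³ remain.
Put 61 ft³ in storage unit 4; 27 ft³ remain.
Put 61 ft³ in storage unit 5; 89 ft³ remain.
Put 60 ft³ in storage unit 5; 29 ft³ remain.
Put 58 ft³ in storage unit 6; 92 ft³ remain.
Put 58 ft³ in storage unit 6; 34 ft³ remain.
Put 57 ft³ in storage unit 7; 93 ft³ remain.
Put 56 ft³ in storage unit 7; 37 ft³ remain.
Put 54 ft³ in storage unit 8; 96 ft³ remain.
Put 52 ft³ in storage unit 8; 44 ft³ remain.
Put 52 ft³ in storage unit 9; 98 ft³ remain.
Put 51 ft³ in storage unit 9; 47 ft³ remain.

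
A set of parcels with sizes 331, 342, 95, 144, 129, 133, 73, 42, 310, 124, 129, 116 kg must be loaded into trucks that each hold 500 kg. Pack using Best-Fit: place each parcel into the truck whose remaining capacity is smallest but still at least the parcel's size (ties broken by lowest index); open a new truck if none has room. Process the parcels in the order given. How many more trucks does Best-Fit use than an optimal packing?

1

Best-Fit: [331,144] [342,95,42] [129,133,73,124] [310,129] [116] → 5 trucks.
Total size 1968 kg; any packing needs at least ⌈1968/500⌉ = 4 trucks.
An optimal packing achieves that bound: [342,144] [331,95,73] [310,133,42] [129,129,124,116] → 4 trucks.
Excess: 5 − 4 = 1.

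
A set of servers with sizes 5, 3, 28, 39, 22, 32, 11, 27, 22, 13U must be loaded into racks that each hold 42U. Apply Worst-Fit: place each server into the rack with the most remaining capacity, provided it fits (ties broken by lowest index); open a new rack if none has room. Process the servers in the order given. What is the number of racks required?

rack 1: place 5U, 37U left
rack 1: place 3U, 34U left
rack 1: place 28U, 6U left
rack 2: place 39U, 3U left
rack 3: place 22U, 20U left
rack 4: place 32U, 10U left
rack 3: place 11U, 9U left
rack 5: place 27U, 15U left
rack 6: place 22U, 20U left
rack 6: place 13U, 7U left

6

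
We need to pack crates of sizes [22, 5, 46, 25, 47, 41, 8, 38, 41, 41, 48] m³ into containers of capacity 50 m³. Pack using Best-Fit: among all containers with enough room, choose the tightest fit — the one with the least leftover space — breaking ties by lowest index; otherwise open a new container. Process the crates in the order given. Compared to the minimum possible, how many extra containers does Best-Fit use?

Best-Fit: [22,5] [46] [25] [47] [41,8] [38] [41] [41] [48] → 9 containers.
Total size 362 m³; any packing needs at least ⌈362/50⌉ = 8 containers.
An optimal packing achieves that bound: [48] [47] [46] [41,8] [41,5] [41] [38] [25,22] → 8 containers.
Excess: 9 − 8 = 1.

1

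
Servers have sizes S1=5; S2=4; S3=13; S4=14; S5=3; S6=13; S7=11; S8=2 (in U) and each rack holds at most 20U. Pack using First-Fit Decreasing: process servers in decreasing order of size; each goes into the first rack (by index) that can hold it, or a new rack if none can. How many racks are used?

Sorted descending: 14, 13, 13, 11, 5, 4, 3, 2.
14U → rack 1 (remaining 6U)
13U → rack 2 (remaining 7U)
13U → rack 3 (remaining 7U)
11U → rack 4 (remaining 9U)
5U → rack 1 (remaining 1U)
4U → rack 2 (remaining 3U)
3U → rack 2 (remaining 0U)
2U → rack 3 (remaining 5U)
Final racks: [14,5] [13,4,3] [13,2] [11].

4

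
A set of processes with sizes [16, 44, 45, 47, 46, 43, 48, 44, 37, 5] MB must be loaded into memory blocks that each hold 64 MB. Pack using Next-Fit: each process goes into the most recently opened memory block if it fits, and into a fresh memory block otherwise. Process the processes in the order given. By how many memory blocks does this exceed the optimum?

Next-Fit: [16,44] [45] [47] [46] [43] [48] [44] [37,5] → 8 memory blocks.
8 processes exceed 32 MB (half the capacity), and no two of those can share a memory block, so at least 8 memory blocks are needed.
So 8 is already optimal.

0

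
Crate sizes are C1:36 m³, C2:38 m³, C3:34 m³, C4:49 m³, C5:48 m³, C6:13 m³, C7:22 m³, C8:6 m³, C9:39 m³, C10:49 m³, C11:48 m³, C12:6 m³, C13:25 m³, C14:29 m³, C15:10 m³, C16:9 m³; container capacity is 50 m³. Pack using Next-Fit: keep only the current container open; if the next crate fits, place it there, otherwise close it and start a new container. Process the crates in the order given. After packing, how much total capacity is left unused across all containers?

89

Put C1 (36 m³) in container 1; 14 m³ remain.
Put C2 (38 m³) in container 2; 12 m³ remain.
Put C3 (34 m³) in container 3; 16 m³ remain.
Put C4 (49 m³) in container 4; 1 m³ remain.
Put C5 (48 m³) in container 5; 2 m³ remain.
Put C6 (13 m³) in container 6; 37 m³ remain.
Put C7 (22 m³) in container 6; 15 m³ remain.
Put C8 (6 m³) in container 6; 9 m³ remain.
Put C9 (39 m³) in container 7; 11 m³ remain.
Put C10 (49 m³) in container 8; 1 m³ remain.
Put C11 (48 m³) in container 9; 2 m³ remain.
Put C12 (6 m³) in container 10; 44 m³ remain.
Put C13 (25 m³) in container 10; 19 m³ remain.
Put C14 (29 m³) in container 11; 21 m³ remain.
Put C15 (10 m³) in container 11; 11 m³ remain.
Put C16 (9 m³) in container 11; 2 m³ remain.
11 containers × 50 m³ = 550 m³; used 461 m³; unused 89 m³.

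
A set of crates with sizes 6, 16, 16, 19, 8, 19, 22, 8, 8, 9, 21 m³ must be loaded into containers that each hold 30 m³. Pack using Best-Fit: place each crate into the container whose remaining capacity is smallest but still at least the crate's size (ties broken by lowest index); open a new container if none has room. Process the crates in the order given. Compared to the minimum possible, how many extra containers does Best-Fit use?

Best-Fit: [6,16,8] [16] [19,8] [19,9] [22,8] [21] → 6 containers.
Total size 152 m³; any packing needs at least ⌈152/30⌉ = 6 containers.
So 6 is already optimal.

0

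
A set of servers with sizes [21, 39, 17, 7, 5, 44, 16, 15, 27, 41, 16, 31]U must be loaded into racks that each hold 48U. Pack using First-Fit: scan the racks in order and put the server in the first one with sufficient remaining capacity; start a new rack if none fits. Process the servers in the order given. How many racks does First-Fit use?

7 racks

rack 1: place 21U, 27U left
rack 2: place 39U, 9U left
rack 1: place 17U, 10U left
rack 1: place 7U, 3U left
rack 2: place 5U, 4U left
rack 3: place 44U, 4U left
rack 4: place 16U, 32U left
rack 4: place 15U, 17U left
rack 5: place 27U, 21U left
rack 6: place 41U, 7U left
rack 4: place 16U, 1U left
rack 7: place 31U, 17U left
Final racks: [21,17,7] [39,5] [44] [16,15,16] [27] [41] [31].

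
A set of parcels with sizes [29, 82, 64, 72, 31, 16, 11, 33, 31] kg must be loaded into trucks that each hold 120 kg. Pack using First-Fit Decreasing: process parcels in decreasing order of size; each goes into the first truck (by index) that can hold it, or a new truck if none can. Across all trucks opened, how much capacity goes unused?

Sorted descending: 82, 72, 64, 33, 31, 31, 29, 16, 11.
Put 82 kg in truck 1; 38 kg remain.
Put 72 kg in truck 2; 48 kg remain.
Put 64 kg in truck 3; 56 kg remain.
Put 33 kg in truck 1; 5 kg remain.
Put 31 kg in truck 2; 17 kg remain.
Put 31 kg in truck 3; 25 kg remain.
Put 29 kg in truck 4; 91 kg remain.
Put 16 kg in truck 2; 1 kg remain.
Put 11 kg in truck 3; 14 kg remain.
4 trucks × 120 kg = 480 kg; used 369 kg; unused 111 kg.

111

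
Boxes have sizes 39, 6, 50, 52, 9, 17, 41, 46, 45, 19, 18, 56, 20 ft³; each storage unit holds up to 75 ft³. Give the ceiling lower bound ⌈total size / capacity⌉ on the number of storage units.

Total size = 39 + 6 + 50 + 52 + 9 + 17 + 41 + 46 + 45 + 19 + 18 + 56 + 20 = 418 ft³.
⌈418 / 75⌉ = 6.

6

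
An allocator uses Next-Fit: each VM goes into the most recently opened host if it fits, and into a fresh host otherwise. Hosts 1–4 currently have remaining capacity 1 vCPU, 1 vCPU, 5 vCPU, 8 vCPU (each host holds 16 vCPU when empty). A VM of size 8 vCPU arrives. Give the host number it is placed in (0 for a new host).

Next-Fit only looks at host 4, which has 8 vCPU free.
8 vCPU fits there.

4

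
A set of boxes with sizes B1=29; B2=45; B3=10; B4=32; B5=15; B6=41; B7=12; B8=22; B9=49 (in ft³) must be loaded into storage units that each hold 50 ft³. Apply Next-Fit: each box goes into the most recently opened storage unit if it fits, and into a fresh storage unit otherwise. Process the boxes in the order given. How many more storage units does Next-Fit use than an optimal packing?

Next-Fit: [29] [45] [10,32] [15] [41] [12,22] [49] → 7 storage units.
Total size 255 ft³; any packing needs at least ⌈255/50⌉ = 6 storage units.
An optimal packing achieves that bound: [49] [45] [41] [32,15] [29,12] [22,10] → 6 storage units.
Excess: 7 − 6 = 1.

1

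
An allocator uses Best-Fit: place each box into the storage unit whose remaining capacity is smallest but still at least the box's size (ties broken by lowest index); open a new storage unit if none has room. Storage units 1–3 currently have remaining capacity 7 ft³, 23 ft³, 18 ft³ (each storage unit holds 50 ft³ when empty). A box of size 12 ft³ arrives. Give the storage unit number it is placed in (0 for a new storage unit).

Storage units with room: storage unit 2 (23 ft³), storage unit 3 (18 ft³).
Tightest fit is storage unit 3 with 18 ft³ free.

3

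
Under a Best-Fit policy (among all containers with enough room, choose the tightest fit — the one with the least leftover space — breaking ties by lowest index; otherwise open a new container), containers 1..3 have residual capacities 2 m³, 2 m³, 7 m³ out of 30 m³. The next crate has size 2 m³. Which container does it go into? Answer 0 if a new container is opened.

1

Containers with room: container 1 (2 m³), container 2 (2 m³), container 3 (7 m³).
Tightest fit is container 1 with 2 m³ free.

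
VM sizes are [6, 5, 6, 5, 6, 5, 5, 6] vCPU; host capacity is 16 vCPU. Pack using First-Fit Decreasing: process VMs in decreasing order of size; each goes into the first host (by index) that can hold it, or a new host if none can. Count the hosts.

Sorted descending: 6, 6, 6, 6, 5, 5, 5, 5.
Put 6 vCPU in host 1; 10 vCPU remain.
Put 6 vCPU in host 1; 4 vCPU remain.
Put 6 vCPU in host 2; 10 vCPU remain.
Put 6 vCPU in host 2; 4 vCPU remain.
Put 5 vCPU in host 3; 11 vCPU remain.
Put 5 vCPU in host 3; 6 vCPU remain.
Put 5 vCPU in host 3; 1 vCPU remain.
Put 5 vCPU in host 4; 11 vCPU remain.

4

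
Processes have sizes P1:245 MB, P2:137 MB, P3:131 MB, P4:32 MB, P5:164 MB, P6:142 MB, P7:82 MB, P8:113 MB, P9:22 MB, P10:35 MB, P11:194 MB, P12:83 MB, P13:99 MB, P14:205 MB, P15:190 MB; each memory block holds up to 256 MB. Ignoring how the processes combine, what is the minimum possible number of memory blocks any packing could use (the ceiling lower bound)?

8

Total size = 245 + 137 + 131 + 32 + 164 + 142 + 82 + 113 + 22 + 35 + 194 + 83 + 99 + 205 + 190 = 1874 MB.
⌈1874 / 256⌉ = 8.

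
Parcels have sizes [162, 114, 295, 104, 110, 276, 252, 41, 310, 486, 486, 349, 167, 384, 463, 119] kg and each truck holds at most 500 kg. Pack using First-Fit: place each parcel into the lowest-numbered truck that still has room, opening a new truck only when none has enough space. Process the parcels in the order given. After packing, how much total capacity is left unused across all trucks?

Put 162 kg in truck 1; 338 kg remain.
Put 114 kg in truck 1; 224 kg remain.
Put 295 kg in truck 2; 205 kg remain.
Put 104 kg in truck 1; 120 kg remain.
Put 110 kg in truck 1; 10 kg remain.
Put 276 kg in truck 3; 224 kg remain.
Put 252 kg in truck 4; 248 kg remain.
Put 41 kg in truck 2; 164 kg remain.
Put 310 kg in truck 5; 190 kg remain.
Put 486 kg in truck 6; 14 kg remain.
Put 486 kg in truck 7; 14 kg remain.
Put 349 kg in truck 8; 151 kg remain.
Put 167 kg in truck 3; 57 kg remain.
Put 384 kg in truck 9; 116 kg remain.
Put 463 kg in truck 10; 37 kg remain.
Put 119 kg in truck 2; 45 kg remain.
10 trucks × 500 kg = 5000 kg; used 4118 kg; unused 882 kg.

882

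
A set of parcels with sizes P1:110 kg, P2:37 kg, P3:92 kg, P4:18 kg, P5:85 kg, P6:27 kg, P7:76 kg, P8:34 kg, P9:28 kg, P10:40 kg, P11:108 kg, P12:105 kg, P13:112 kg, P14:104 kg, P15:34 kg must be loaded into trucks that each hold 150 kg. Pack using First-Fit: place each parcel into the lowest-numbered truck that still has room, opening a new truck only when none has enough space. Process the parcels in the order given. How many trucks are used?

Put P1 (110 kg) in truck 1; 40 kg remain.
Put P2 (37 kg) in truck 1; 3 kg remain.
Put P3 (92 kg) in truck 2; 58 kg remain.
Put P4 (18 kg) in truck 2; 40 kg remain.
Put P5 (85 kg) in truck 3; 65 kg remain.
Put P6 (27 kg) in truck 2; 13 kg remain.
Put P7 (76 kg) in truck 4; 74 kg remain.
Put P8 (34 kg) in truck 3; 31 kg remain.
Put P9 (28 kg) in truck 3; 3 kg remain.
Put P10 (40 kg) in truck 4; 34 kg remain.
Put P11 (108 kg) in truck 5; 42 kg remain.
Put P12 (105 kg) in truck 6; 45 kg remain.
Put P13 (112 kg) in truck 7; 38 kg remain.
Put P14 (104 kg) in truck 8; 46 kg remain.
Put P15 (34 kg) in truck 4; 0 kg remain.
Final trucks: [110,37] [92,18,27] [85,34,28] [76,40,34] [108] [105] [112] [104].

8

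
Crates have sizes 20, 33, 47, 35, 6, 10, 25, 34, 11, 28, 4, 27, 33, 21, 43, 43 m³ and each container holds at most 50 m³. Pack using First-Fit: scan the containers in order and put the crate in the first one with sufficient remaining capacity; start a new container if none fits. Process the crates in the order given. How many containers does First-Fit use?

Put 20 m³ in container 1; 30 m³ remain.
Put 33 m³ in container 2; 17 m³ remain.
Put 47 m³ in container 3; 3 m³ remain.
Put 35 m³ in container 4; 15 m³ remain.
Put 6 m³ in container 1; 24 m³ remain.
Put 10 m³ in container 1; 14 m³ remain.
Put 25 m³ in container 5; 25 m³ remain.
Put 34 m³ in container 6; 16 m³ remain.
Put 11 m³ in container 1; 3 m³ remain.
Put 28 m³ in container 7; 22 m³ remain.
Put 4 m³ in container 2; 13 m³ remain.
Put 27 m³ in container 8; 23 m³ remain.
Put 33 m³ in container 9; 17 m³ remain.
Put 21 m³ in container 5; 4 m³ remain.
Put 43 m³ in container 10; 7 m³ remain.
Put 43 m³ in container 11; 7 m³ remain.

11 containers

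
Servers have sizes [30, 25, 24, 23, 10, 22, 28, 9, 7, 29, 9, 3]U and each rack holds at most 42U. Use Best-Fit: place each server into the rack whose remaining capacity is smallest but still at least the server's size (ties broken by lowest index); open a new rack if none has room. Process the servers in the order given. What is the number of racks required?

7 racks

30U → rack 1 (remaining 12U)
25U → rack 2 (remaining 17U)
24U → rack 3 (remaining 18U)
23U → rack 4 (remaining 19U)
10U → rack 1 (remaining 2U)
22U → rack 5 (remaining 20U)
28U → rack 6 (remaining 14U)
9U → rack 6 (remaining 5U)
7U → rack 2 (remaining 10U)
29U → rack 7 (remaining 13U)
9U → rack 2 (remaining 1U)
3U → rack 6 (remaining 2U)
Final racks: [30,10] [25,7,9] [24] [23] [22] [28,9,3] [29].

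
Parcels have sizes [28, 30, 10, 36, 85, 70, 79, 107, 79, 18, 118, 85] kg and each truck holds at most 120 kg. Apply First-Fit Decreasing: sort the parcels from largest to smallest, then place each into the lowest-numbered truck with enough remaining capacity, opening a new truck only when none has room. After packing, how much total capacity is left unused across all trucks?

95

Sorted descending: 118, 107, 85, 85, 79, 79, 70, 36, 30, 28, 18, 10.
Put 118 kg in truck 1; 2 kg remain.
Put 107 kg in truck 2; 13 kg remain.
Put 85 kg in truck 3; 35 kg remain.
Put 85 kg in truck 4; 35 kg remain.
Put 79 kg in truck 5; 41 kg remain.
Put 79 kg in truck 6; 41 kg remain.
Put 70 kg in truck 7; 50 kg remain.
Put 36 kg in truck 5; 5 kg remain.
Put 30 kg in truck 3; 5 kg remain.
Put 28 kg in truck 4; 7 kg remain.
Put 18 kg in truck 6; 23 kg remain.
Put 10 kg in truck 2; 3 kg remain.
7 trucks × 120 kg = 840 kg; used 745 kg; unused 95 kg.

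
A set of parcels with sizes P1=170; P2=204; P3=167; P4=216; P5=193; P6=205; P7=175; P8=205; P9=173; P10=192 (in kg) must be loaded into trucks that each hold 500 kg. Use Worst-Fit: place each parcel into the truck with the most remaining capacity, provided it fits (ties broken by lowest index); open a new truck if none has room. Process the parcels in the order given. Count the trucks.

5 trucks

Put P1 (170 kg) in truck 1; 330 kg remain.
Put P2 (204 kg) in truck 1; 126 kg remain.
Put P3 (167 kg) in truck 2; 333 kg remain.
Put P4 (216 kg) in truck 2; 117 kg remain.
Put P5 (193 kg) in truck 3; 307 kg remain.
Put P6 (205 kg) in truck 3; 102 kg remain.
Put P7 (175 kg) in truck 4; 325 kg remain.
Put P8 (205 kg) in truck 4; 120 kg remain.
Put P9 (173 kg) in truck 5; 327 kg remain.
Put P10 (192 kg) in truck 5; 135 kg remain.
Final trucks: [170,204] [167,216] [193,205] [175,205] [173,192].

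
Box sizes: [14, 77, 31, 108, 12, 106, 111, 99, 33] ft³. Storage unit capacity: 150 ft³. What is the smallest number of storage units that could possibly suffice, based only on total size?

4

Total size = 14 + 77 + 31 + 108 + 12 + 106 + 111 + 99 + 33 = 591 ft³.
⌈591 / 150⌉ = 4.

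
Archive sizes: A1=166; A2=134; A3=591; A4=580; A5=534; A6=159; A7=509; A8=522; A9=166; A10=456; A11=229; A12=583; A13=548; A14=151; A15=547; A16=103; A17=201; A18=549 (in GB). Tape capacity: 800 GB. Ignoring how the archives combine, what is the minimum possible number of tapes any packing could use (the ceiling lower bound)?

Total size = 166 + 134 + 591 + 580 + 534 + 159 + 509 + 522 + 166 + 456 + 229 + 583 + 548 + 151 + 547 + 103 + 201 + 549 = 6728 GB.
⌈6728 / 800⌉ = 9.

9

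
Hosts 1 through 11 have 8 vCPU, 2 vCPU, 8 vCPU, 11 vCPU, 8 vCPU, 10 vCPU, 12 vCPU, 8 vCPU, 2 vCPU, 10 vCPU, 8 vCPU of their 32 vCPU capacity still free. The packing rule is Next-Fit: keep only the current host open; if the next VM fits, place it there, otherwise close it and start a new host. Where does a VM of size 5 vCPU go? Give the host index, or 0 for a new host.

Next-Fit only looks at host 11, which has 8 vCPU free.
5 vCPU fits there.

11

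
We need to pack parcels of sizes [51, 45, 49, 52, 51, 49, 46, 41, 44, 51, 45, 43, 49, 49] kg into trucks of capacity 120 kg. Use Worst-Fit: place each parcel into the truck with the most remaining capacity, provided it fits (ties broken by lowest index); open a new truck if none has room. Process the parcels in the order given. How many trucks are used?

51 kg → truck 1 (remaining 69 kg)
45 kg → truck 1 (remaining 24 kg)
49 kg → truck 2 (remaining 71 kg)
52 kg → truck 2 (remaining 19 kg)
51 kg → truck 3 (remaining 69 kg)
49 kg → truck 3 (remaining 20 kg)
46 kg → truck 4 (remaining 74 kg)
41 kg → truck 4 (remaining 33 kg)
44 kg → truck 5 (remaining 76 kg)
51 kg → truck 5 (remaining 25 kg)
45 kg → truck 6 (remaining 75 kg)
43 kg → truck 6 (remaining 32 kg)
49 kg → truck 7 (remaining 71 kg)
49 kg → truck 7 (remaining 22 kg)
Final trucks: [51,45] [49,52] [51,49] [46,41] [44,51] [45,43] [49,49].

7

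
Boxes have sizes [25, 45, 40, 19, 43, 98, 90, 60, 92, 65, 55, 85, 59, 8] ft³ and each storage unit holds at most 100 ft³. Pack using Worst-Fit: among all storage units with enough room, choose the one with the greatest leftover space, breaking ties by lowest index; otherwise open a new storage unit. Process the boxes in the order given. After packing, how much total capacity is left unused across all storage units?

25 ft³ → storage unit 1 (remaining 75 ft³)
45 ft³ → storage unit 1 (remaining 30 ft³)
40 ft³ → storage unit 2 (remaining 60 ft³)
19 ft³ → storage unit 2 (remaining 41 ft³)
43 ft³ → storage unit 3 (remaining 57 ft³)
98 ft³ → storage unit 4 (remaining 2 ft³)
90 ft³ → storage unit 5 (remaining 10 ft³)
60 ft³ → storage unit 6 (remaining 40 ft³)
92 ft³ → storage unit 7 (remaining 8 ft³)
65 ft³ → storage unit 8 (remaining 35 ft³)
55 ft³ → storage unit 3 (remaining 2 ft³)
85 ft³ → storage unit 9 (remaining 15 ft³)
59 ft³ → storage unit 10 (remaining 41 ft³)
8 ft³ → storage unit 2 (remaining 33 ft³)
10 storage units × 100 ft³ = 1000 ft³; used 784 ft³; unused 216 ft³.

216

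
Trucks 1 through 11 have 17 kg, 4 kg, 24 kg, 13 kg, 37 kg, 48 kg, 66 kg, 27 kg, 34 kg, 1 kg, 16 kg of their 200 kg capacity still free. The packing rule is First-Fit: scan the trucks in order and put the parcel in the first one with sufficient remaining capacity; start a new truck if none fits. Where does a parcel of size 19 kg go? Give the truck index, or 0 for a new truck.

3

Trucks with room: truck 3 (24 kg), truck 5 (37 kg), truck 6 (48 kg), truck 7 (66 kg), truck 8 (27 kg), truck 9 (34 kg).
The first with room is truck 3.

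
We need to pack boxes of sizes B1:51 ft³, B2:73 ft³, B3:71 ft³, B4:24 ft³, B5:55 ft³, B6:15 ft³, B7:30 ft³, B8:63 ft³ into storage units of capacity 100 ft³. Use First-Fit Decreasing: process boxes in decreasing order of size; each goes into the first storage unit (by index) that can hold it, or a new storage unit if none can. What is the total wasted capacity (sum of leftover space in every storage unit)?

118

Sorted descending: 73, 71, 63, 55, 51, 30, 24, 15.
Put 73 ft³ in storage unit 1; 27 ft³ remain.
Put 71 ft³ in storage unit 2; 29 ft³ remain.
Put 63 ft³ in storage unit 3; 37 ft³ remain.
Put 55 ft³ in storage unit 4; 45 ft³ remain.
Put 51 ft³ in storage unit 5; 49 ft³ remain.
Put 30 ft³ in storage unit 3; 7 ft³ remain.
Put 24 ft³ in storage unit 1; 3 ft³ remain.
Put 15 ft³ in storage unit 2; 14 ft³ remain.
5 storage units × 100 ft³ = 500 ft³; used 382 ft³; unused 118 ft³.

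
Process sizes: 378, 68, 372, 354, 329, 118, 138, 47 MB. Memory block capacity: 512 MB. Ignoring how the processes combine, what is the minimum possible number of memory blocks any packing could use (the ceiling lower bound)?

4

Total size = 378 + 68 + 372 + 354 + 329 + 118 + 138 + 47 = 1804 MB.
⌈1804 / 512⌉ = 4.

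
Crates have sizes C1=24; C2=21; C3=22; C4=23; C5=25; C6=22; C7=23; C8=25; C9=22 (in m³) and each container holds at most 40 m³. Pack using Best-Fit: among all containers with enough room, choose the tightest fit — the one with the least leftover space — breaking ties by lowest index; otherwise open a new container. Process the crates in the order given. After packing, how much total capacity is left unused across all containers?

container 1: place C1 (24 m³), 16 m³ left
container 2: place C2 (21 m³), 19 m³ left
container 3: place C3 (22 m³), 18 m³ left
container 4: place C4 (23 m³), 17 m³ left
container 5: place C5 (25 m³), 15 m³ left
container 6: place C6 (22 m³), 18 m³ left
container 7: place C7 (23 m³), 17 m³ left
container 8: place C8 (25 m³), 15 m³ left
container 9: place C9 (22 m³), 18 m³ left
9 containers × 40 m³ = 360 m³; used 207 m³; unused 153 m³.

153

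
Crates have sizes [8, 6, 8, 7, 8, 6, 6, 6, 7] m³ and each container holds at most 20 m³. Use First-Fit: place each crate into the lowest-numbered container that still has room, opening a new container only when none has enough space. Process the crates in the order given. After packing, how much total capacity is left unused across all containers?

18

container 1: place 8 m³, 12 m³ left
container 1: place 6 m³, 6 m³ left
container 2: place 8 m³, 12 m³ left
container 2: place 7 m³, 5 m³ left
container 3: place 8 m³, 12 m³ left
container 1: place 6 m³, 0 m³ left
container 3: place 6 m³, 6 m³ left
container 3: place 6 m³, 0 m³ left
container 4: place 7 m³, 13 m³ left
4 containers × 20 m³ = 80 m³; used 62 m³; unused 18 m³.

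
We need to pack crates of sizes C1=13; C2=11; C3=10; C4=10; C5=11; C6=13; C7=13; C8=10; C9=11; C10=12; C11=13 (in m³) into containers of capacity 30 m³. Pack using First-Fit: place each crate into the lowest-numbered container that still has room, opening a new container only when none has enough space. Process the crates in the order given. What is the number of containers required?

C1 (13 m³) → container 1 (remaining 17 m³)
C2 (11 m³) → container 1 (remaining 6 m³)
C3 (10 m³) → container 2 (remaining 20 m³)
C4 (10 m³) → container 2 (remaining 10 m³)
C5 (11 m³) → container 3 (remaining 19 m³)
C6 (13 m³) → container 3 (remaining 6 m³)
C7 (13 m³) → container 4 (remaining 17 m³)
C8 (10 m³) → container 2 (remaining 0 m³)
C9 (11 m³) → container 4 (remaining 6 m³)
C10 (12 m³) → container 5 (remaining 18 m³)
C11 (13 m³) → container 5 (remaining 5 m³)

5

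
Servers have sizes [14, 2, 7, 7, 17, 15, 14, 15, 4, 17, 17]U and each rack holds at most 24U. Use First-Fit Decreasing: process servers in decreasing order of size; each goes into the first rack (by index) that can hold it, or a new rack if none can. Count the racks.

Sorted descending: 17, 17, 17, 15, 15, 14, 14, 7, 7, 4, 2.
Put 17U in rack 1; 7U remain.
Put 17U in rack 2; 7U remain.
Put 17U in rack 3; 7U remain.
Put 15U in rack 4; 9U remain.
Put 15U in rack 5; 9U remain.
Put 14U in rack 6; 10U remain.
Put 14U in rack 7; 10U remain.
Put 7U in rack 1; 0U remain.
Put 7U in rack 2; 0U remain.
Put 4U in rack 3; 3U remain.
Put 2U in rack 3; 1U remain.

7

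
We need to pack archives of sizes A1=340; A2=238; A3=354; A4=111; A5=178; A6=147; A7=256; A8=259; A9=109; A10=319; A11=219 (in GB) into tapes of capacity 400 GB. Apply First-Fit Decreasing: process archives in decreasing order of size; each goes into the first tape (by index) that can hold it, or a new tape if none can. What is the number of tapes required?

7

Sorted descending: 354, 340, 319, 259, 256, 238, 219, 178, 147, 111, 109.
Put 354 GB in tape 1; 46 GB remain.
Put 340 GB in tape 2; 60 GB remain.
Put 319 GB in tape 3; 81 GB remain.
Put 259 GB in tape 4; 141 GB remain.
Put 256 GB in tape 5; 144 GB remain.
Put 238 GB in tape 6; 162 GB remain.
Put 219 GB in tape 7; 181 GB remain.
Put 178 GB in tape 7; 3 GB remain.
Put 147 GB in tape 6; 15 GB remain.
Put 111 GB in tape 4; 30 GB remain.
Put 109 GB in tape 5; 35 GB remain.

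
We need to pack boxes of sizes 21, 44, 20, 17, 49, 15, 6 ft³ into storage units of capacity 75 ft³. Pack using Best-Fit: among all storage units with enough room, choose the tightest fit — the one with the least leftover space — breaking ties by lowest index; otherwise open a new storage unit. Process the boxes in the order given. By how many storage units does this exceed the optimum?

Best-Fit: [21,44,6] [20,17] [49,15] → 3 storage units.
Total size 172 ft³; any packing needs at least ⌈172/75⌉ = 3 storage units.
So 3 is already optimal.

0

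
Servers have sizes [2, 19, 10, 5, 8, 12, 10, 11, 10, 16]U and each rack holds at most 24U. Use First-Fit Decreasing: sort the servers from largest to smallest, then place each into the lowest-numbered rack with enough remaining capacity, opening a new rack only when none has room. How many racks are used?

5

Sorted descending: 19, 16, 12, 11, 10, 10, 10, 8, 5, 2.
Put 19U in rack 1; 5U remain.
Put 16U in rack 2; 8U remain.
Put 12U in rack 3; 12U remain.
Put 11U in rack 3; 1U remain.
Put 10U in rack 4; 14U remain.
Put 10U in rack 4; 4U remain.
Put 10U in rack 5; 14U remain.
Put 8U in rack 2; 0U remain.
Put 5U in rack 1; 0U remain.
Put 2U in rack 4; 2U remain.
Final racks: [19,5] [16,8] [12,11] [10,10,2] [10].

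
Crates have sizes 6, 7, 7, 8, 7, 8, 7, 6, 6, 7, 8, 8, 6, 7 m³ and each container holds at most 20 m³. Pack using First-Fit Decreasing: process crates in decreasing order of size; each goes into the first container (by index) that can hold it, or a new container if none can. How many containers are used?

Sorted descending: 8, 8, 8, 8, 7, 7, 7, 7, 7, 7, 6, 6, 6, 6.
8 m³ → container 1 (remaining 12 m³)
8 m³ → container 1 (remaining 4 m³)
8 m³ → container 2 (remaining 12 m³)
8 m³ → container 2 (remaining 4 m³)
7 m³ → container 3 (remaining 13 m³)
7 m³ → container 3 (remaining 6 m³)
7 m³ → container 4 (remaining 13 m³)
7 m³ → container 4 (remaining 6 m³)
7 m³ → container 5 (remaining 13 m³)
7 m³ → container 5 (remaining 6 m³)
6 m³ → container 3 (remaining 0 m³)
6 m³ → container 4 (remaining 0 m³)
6 m³ → container 5 (remaining 0 m³)
6 m³ → container 6 (remaining 14 m³)
Final containers: [8,8] [8,8] [7,7,6] [7,7,6] [7,7,6] [6].

6 containers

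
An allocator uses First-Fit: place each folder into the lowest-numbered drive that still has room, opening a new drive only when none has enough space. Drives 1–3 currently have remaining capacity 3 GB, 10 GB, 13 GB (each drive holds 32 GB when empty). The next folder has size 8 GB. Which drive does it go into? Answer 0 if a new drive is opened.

2

Drives with room: drive 2 (10 GB), drive 3 (13 GB).
The first with room is drive 2.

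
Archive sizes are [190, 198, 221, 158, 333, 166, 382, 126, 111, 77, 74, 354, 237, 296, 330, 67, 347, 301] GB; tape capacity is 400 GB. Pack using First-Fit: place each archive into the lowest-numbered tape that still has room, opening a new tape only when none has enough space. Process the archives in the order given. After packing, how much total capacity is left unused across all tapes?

Put 190 GB in tape 1; 210 GB remain.
Put 198 GB in tape 1; 12 GB remain.
Put 221 GB in tape 2; 179 GB remain.
Put 158 GB in tape 2; 21 GB remain.
Put 333 GB in tape 3; 67 GB remain.
Put 166 GB in tape 4; 234 GB remain.
Put 382 GB in tape 5; 18 GB remain.
Put 126 GB in tape 4; 108 GB remain.
Put 111 GB in tape 6; 289 GB remain.
Put 77 GB in tape 4; 31 GB remain.
Put 74 GB in tape 6; 215 GB remain.
Put 354 GB in tape 7; 46 GB remain.
Put 237 GB in tape 8; 163 GB remain.
Put 296 GB in tape 9; 104 GB remain.
Put 330 GB in tape 10; 70 GB remain.
Put 67 GB in tape 3; 0 GB remain.
Put 347 GB in tape 11; 53 GB remain.
Put 301 GB in tape 12; 99 GB remain.
12 tapes × 400 GB = 4800 GB; used 3968 GB; unused 832 GB.

832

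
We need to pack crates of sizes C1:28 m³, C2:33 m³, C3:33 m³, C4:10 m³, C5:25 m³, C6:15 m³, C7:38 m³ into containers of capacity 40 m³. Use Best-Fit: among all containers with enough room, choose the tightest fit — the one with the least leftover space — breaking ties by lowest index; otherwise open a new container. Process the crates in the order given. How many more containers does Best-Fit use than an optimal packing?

Best-Fit: [28,10] [33] [33] [25,15] [38] → 5 containers.
Total size 182 m³; any packing needs at least ⌈182/40⌉ = 5 containers.
So 5 is already optimal.

0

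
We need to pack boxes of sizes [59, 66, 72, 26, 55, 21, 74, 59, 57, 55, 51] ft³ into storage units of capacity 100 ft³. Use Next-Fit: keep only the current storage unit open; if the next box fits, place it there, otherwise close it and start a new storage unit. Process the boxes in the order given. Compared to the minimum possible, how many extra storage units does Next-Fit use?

0

Next-Fit: [59] [66] [72,26] [55,21] [74] [59] [57] [55] [51] → 9 storage units.
9 boxes exceed 50 ft³ (half the capacity), and no two of those can share a storage unit, so at least 9 storage units are needed.
So 9 is already optimal.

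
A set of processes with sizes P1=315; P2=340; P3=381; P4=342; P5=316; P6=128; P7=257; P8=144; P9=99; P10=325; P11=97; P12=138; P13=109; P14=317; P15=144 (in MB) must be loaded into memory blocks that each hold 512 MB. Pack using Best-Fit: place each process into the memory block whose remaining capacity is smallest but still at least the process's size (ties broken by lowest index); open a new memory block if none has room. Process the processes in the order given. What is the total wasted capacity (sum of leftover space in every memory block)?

P1 (315 MB) → memory block 1 (remaining 197 MB)
P2 (340 MB) → memory block 2 (remaining 172 MB)
P3 (381 MB) → memory block 3 (remaining 131 MB)
P4 (342 MB) → memory block 4 (remaining 170 MB)
P5 (316 MB) → memory block 5 (remaining 196 MB)
P6 (128 MB) → memory block 3 (remaining 3 MB)
P7 (257 MB) → memory block 6 (remaining 255 MB)
P8 (144 MB) → memory block 4 (remaining 26 MB)
P9 (99 MB) → memory block 2 (remaining 73 MB)
P10 (325 MB) → memory block 7 (remaining 187 MB)
P11 (97 MB) → memory block 7 (remaining 90 MB)
P12 (138 MB) → memory block 5 (remaining 58 MB)
P13 (109 MB) → memory block 1 (remaining 88 MB)
P14 (317 MB) → memory block 8 (remaining 195 MB)
P15 (144 MB) → memory block 8 (remaining 51 MB)
8 memory blocks × 512 MB = 4096 MB; used 3452 MB; unused 644 MB.

644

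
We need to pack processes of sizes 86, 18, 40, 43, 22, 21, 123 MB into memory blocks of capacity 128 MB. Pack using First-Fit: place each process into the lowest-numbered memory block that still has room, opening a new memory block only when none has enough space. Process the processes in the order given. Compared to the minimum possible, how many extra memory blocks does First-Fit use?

First-Fit: [86,18,22] [40,43,21] [123] → 3 memory blocks.
Total size 353 MB; any packing needs at least ⌈353/128⌉ = 3 memory blocks.
So 3 is already optimal.

0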